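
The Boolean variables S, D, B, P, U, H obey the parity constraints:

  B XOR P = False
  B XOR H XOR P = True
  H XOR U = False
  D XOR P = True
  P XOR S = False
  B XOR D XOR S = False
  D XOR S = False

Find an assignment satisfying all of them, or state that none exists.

Adding constraints 4, 5, 7 mod 2: every variable appears an even number of times on the left, so the left side is 0.
But the right sides sum to 1 (mod 2). 0 ≠ 1 — the system is inconsistent.

UNSATISFIABLE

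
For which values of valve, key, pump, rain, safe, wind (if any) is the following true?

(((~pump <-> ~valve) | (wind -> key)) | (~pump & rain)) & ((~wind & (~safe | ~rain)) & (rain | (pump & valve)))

valve: False, key: False, pump: True, rain: True, safe: False, wind: False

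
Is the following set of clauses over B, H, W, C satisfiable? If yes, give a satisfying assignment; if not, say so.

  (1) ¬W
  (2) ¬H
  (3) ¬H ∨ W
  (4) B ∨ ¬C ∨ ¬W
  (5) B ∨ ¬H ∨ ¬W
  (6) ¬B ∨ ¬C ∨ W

B=T, H=F, W=F, C=F

Unit clause (¬W) forces W = False.
Unit clause (¬H) forces H = False.
Set B = True.
  then (¬B ∨ ¬C ∨ W) forces C = False.
Check each clause:
  (¬W): ¬W holds.
  (¬H): ¬H holds.
  (¬H ∨ W): ¬H holds.
  (B ∨ ¬C ∨ ¬W): B holds.
  (B ∨ ¬H ∨ ¬W): B holds.
  (¬B ∨ ¬C ∨ W): ¬C holds.
All clauses satisfied.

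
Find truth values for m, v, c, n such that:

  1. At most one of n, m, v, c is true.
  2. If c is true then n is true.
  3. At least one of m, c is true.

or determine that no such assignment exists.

m: True, v: False, c: False, n: False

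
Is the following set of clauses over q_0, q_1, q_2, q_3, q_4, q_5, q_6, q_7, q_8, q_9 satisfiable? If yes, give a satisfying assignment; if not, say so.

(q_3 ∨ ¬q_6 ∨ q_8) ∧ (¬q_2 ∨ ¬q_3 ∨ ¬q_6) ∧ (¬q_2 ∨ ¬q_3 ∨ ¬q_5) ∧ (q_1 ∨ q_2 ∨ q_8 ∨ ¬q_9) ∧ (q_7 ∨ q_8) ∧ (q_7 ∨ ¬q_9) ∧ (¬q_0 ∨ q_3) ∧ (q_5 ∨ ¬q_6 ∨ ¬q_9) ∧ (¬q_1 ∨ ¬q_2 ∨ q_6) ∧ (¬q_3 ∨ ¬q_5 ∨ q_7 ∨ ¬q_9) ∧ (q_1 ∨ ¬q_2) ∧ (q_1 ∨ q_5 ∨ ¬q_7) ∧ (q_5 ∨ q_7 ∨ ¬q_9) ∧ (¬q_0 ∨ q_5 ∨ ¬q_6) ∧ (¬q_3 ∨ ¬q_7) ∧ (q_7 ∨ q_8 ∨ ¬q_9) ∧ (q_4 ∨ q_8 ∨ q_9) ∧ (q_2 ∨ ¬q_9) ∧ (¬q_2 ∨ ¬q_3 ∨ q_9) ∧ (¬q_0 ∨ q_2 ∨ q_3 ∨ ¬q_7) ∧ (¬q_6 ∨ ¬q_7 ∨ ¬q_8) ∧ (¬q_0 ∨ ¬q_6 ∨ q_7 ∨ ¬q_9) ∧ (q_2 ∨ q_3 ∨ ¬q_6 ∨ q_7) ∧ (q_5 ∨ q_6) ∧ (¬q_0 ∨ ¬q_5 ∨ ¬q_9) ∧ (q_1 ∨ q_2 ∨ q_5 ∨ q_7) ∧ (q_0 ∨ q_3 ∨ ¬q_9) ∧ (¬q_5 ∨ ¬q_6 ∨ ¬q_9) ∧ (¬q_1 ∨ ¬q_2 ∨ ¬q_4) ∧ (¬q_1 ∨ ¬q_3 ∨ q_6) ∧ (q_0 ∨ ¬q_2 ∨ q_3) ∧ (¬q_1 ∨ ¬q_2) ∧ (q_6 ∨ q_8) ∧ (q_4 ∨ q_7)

Set q_0 = False.
Set q_1 = False.
  then (q_1 ∨ ¬q_2) forces q_2 = False.
  then (q_2 ∨ ¬q_9) forces q_9 = False.
Set q_3 = True.
  then (¬q_3 ∨ ¬q_7) forces q_7 = False.
  then (q_1 ∨ q_2 ∨ q_5 ∨ q_7) forces q_5 = True.
  then (q_4 ∨ q_7) forces q_4 = True.
  then (q_7 ∨ q_8) forces q_8 = True.
Set q_6 = True.
All clauses satisfied.

q_0: False, q_1: False, q_2: False, q_3: True, q_4: True, q_5: True, q_6: True, q_7: False, q_8: True, q_9: False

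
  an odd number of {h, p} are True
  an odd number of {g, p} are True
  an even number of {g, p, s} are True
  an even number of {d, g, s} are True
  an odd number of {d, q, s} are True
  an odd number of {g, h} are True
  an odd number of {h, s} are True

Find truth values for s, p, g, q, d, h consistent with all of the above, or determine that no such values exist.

Unsatisfiable — no assignment works.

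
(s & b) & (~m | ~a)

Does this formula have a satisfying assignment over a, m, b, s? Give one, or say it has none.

a = False, m = True, b = True, s = True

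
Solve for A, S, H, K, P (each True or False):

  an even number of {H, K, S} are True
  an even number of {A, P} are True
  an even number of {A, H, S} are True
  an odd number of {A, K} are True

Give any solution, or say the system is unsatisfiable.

Unsatisfiable — no assignment works.

Adding constraints 1, 3, 4 mod 2: every variable appears an even number of times on the left, so the left side is 0.
But the right sides sum to 1 (mod 2). 0 ≠ 1 — the system is inconsistent.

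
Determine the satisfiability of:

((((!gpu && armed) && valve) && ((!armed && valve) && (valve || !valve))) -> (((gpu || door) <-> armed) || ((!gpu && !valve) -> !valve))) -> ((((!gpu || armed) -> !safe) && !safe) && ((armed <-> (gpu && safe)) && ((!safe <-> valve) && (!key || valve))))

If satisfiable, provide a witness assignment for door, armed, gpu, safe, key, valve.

door=T; armed=F; gpu=T; safe=F; key=T; valve=T

  ((((!gpu && armed) && valve) && ((!armed && valve) && (valve || !valve))) -> (((gpu || door) <-> armed) || ((!gpu && !valve) -> !valve))) -> ((((!gpu || armed) -> !safe) && !safe) && ((armed <-> (gpu && safe)) && ((!safe <-> valve) && (!key || valve)))) = True
    (((!gpu && armed) && valve) && ((!armed && valve) && (valve || !valve))) -> (((gpu || door) <-> armed) || ((!gpu && !valve) -> !valve)) = True
      ((!gpu && armed) && valve) && ((!armed && valve) && (valve || !valve)) = False
        (!gpu && armed) && valve = False
          !gpu && armed = False
            !gpu = False
        (!armed && valve) && (valve || !valve) = True
          !armed && valve = True
            !armed = True
          valve || !valve = True
            !valve = False
      ((gpu || door) <-> armed) || ((!gpu && !valve) -> !valve) = True
        (gpu || door) <-> armed = False
          gpu || door = True
        (!gpu && !valve) -> !valve = True
          !gpu && !valve = False
            !gpu = False
            !valve = False
          !valve = False
    (((!gpu || armed) -> !safe) && !safe) && ((armed <-> (gpu && safe)) && ((!safe <-> valve) && (!key || valve))) = True
      ((!gpu || armed) -> !safe) && !safe = True
        (!gpu || armed) -> !safe = True
          !gpu || armed = False
            !gpu = False
          !safe = True
        !safe = True
      (armed <-> (gpu && safe)) && ((!safe <-> valve) && (!key || valve)) = True
        armed <-> (gpu && safe) = True
          gpu && safe = False
        (!safe <-> valve) && (!key || valve) = True
          !safe <-> valve = True
            !safe = True
          !key || valve = True
            !key = False
The formula evaluates to True.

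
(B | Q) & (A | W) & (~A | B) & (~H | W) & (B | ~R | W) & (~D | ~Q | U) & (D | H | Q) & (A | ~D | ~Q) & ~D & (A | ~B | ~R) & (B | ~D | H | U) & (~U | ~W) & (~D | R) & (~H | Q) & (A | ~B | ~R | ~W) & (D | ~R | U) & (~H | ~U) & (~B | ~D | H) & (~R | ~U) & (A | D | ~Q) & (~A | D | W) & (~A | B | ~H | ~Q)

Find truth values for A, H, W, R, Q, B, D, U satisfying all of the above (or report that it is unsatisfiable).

A=T, H=F, W=T, R=F, Q=T, B=T, D=F, U=F

Unit clause (~D) forces D = False.
Set A = True.
  then (~A | B) forces B = True.
  then (~A | D | W) forces W = True.
  then (~U | ~W) forces U = False.
  then (D | ~R | U) forces R = False.
Set H = False.
  then (D | H | Q) forces Q = True.
All clauses satisfied.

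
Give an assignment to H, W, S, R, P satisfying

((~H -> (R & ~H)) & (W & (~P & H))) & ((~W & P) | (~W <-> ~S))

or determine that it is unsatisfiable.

H = True; W = True; S = True; R = True; P = False

  (~H -> (R & ~H)) & (W & (~P & H)) = True
    ~H -> (R & ~H) = True
      ~H = False
      R & ~H = False
        ~H = False
    W & (~P & H) = True
      ~P & H = True
        ~P = True
  (~W & P) | (~W <-> ~S) = True
    ~W & P = False
      ~W = False
    ~W <-> ~S = True
      ~W = False
      ~S = False
Both conjuncts True, so the formula holds.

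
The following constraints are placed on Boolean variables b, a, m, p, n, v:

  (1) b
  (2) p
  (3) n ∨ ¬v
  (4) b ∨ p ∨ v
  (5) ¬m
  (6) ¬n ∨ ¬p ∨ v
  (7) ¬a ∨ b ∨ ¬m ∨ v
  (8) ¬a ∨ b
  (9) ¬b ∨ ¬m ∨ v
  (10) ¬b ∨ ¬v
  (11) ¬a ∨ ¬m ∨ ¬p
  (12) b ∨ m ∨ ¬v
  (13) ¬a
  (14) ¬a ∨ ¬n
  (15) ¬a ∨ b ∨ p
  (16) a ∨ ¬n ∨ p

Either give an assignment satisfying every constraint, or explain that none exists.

Unit clause (b) forces b = True.
Unit clause (p) forces p = True.
Unit clause (¬m) forces m = False.
In (¬b ∨ ¬v) only ¬v is left, so v = False.
Unit clause (¬a) forces a = False.
In (¬n ∨ ¬p ∨ v) only ¬n is left, so n = False.
All clauses satisfied.

b = True, a = False, m = False, p = True, n = False, v = False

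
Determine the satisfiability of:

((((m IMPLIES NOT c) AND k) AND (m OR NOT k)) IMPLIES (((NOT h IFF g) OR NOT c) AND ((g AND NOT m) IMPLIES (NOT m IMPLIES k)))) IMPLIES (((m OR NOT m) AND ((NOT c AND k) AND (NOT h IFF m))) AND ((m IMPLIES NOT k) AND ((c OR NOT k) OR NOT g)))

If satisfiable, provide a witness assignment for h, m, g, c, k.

h = True, m = False, g = False, c = False, k = True

  ((((m IMPLIES NOT c) AND k) AND (m OR NOT k)) IMPLIES (((NOT h IFF g) OR NOT c) AND ((g AND NOT m) IMPLIES (NOT m IMPLIES k)))) IMPLIES (((m OR NOT m) AND ((NOT c AND k) AND (NOT h IFF m))) AND ((m IMPLIES NOT k) AND ((c OR NOT k) OR NOT g))) = True
    (((m IMPLIES NOT c) AND k) AND (m OR NOT k)) IMPLIES (((NOT h IFF g) OR NOT c) AND ((g AND NOT m) IMPLIES (NOT m IMPLIES k))) = True
      ((m IMPLIES NOT c) AND k) AND (m OR NOT k) = False
        (m IMPLIES NOT c) AND k = True
          m IMPLIES NOT c = True
            NOT c = True
        m OR NOT k = False
          NOT k = False
      ((NOT h IFF g) OR NOT c) AND ((g AND NOT m) IMPLIES (NOT m IMPLIES k)) = True
        (NOT h IFF g) OR NOT c = True
          NOT h IFF g = True
            NOT h = False
          NOT c = True
        (g AND NOT m) IMPLIES (NOT m IMPLIES k) = True
          g AND NOT m = False
            NOT m = True
          NOT m IMPLIES k = True
            NOT m = True
    ((m OR NOT m) AND ((NOT c AND k) AND (NOT h IFF m))) AND ((m IMPLIES NOT k) AND ((c OR NOT k) OR NOT g)) = True
      (m OR NOT m) AND ((NOT c AND k) AND (NOT h IFF m)) = True
        m OR NOT m = True
          NOT m = True
        (NOT c AND k) AND (NOT h IFF m) = True
          NOT c AND k = True
            NOT c = True
          NOT h IFF m = True
            NOT h = False
      (m IMPLIES NOT k) AND ((c OR NOT k) OR NOT g) = True
        m IMPLIES NOT k = True
          NOT k = False
        (c OR NOT k) OR NOT g = True
          c OR NOT k = False
            NOT k = False
          NOT g = True
The formula evaluates to True.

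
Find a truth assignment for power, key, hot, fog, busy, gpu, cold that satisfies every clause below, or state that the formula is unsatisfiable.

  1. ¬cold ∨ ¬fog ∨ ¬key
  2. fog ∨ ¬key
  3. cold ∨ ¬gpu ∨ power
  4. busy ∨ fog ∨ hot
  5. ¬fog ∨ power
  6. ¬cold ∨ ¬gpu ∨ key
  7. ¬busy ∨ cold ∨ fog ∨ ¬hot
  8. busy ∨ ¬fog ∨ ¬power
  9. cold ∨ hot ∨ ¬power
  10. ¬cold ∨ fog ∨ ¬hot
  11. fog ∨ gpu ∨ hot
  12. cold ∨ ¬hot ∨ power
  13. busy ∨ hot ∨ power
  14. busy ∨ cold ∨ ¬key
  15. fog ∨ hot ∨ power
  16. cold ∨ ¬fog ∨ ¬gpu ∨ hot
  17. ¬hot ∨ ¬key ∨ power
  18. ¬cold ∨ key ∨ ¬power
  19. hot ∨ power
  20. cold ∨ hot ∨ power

Try power = False:
  (¬fog ∨ power) forces fog = False.
  (fog ∨ ¬key) forces key = False.
  (fog ∨ hot ∨ power) forces hot = True.
  (¬cold ∨ fog ∨ ¬hot) forces cold = False.
  clause (cold ∨ ¬hot ∨ power) is falsified — backtrack.
So power = True.
Set key = False.
  then (¬cold ∨ key ∨ ¬power) forces cold = False.
  then (cold ∨ hot ∨ ¬power) forces hot = True.
Set fog = False.
  then (¬busy ∨ cold ∨ fog ∨ ¬hot) forces busy = False.
Set gpu = False.
All clauses satisfied.

power = True, key = False, hot = True, fog = False, busy = False, gpu = False, cold = False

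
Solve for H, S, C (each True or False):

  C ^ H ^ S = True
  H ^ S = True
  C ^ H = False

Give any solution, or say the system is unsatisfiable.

H = False, S = True, C = False

C ^ H ^ S = F ^ F ^ T = True ✓
H ^ S = F ^ T = True ✓
C ^ H = F ^ F = False ✓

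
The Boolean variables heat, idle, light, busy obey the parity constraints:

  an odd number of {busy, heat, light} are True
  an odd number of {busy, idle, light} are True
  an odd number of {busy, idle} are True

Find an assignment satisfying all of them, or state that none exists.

heat = True, idle = True, light = False, busy = False

{busy, heat, light}: 1 true → odd ✓
{busy, idle, light}: 1 true → odd ✓
{busy, idle}: 1 true → odd ✓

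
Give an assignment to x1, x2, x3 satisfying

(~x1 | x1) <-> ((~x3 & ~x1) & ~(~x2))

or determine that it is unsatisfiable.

x1: False, x2: True, x3: False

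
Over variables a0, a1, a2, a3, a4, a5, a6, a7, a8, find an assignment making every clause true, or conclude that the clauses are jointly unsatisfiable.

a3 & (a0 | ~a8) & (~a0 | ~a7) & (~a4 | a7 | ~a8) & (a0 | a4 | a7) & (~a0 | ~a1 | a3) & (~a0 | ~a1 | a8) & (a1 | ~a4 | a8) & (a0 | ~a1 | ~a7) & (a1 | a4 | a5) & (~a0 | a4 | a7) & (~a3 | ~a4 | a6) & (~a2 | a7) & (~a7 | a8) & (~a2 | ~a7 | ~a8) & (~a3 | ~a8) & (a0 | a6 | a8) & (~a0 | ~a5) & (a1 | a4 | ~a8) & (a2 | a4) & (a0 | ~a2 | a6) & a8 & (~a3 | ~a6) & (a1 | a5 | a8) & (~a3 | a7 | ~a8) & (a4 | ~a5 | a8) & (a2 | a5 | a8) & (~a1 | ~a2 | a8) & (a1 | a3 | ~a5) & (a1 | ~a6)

Case a3 = True:
  (~a3 | ~a8) forces a8 = False.
  Clause (a8) is falsified — contradiction.
Case a3 = False:
  Clause (a3) is falsified — contradiction.
Both cases fail, so the formula is unsatisfiable.

Unsatisfiable — no assignment works.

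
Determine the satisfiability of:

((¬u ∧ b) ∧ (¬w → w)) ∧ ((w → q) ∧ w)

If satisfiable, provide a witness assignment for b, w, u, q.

b=T, w=T, u=F, q=T

  (¬u ∧ b) ∧ (¬w → w) = True
    ¬u ∧ b = True
      ¬u = True
    ¬w → w = True
      ¬w = False
  (w → q) ∧ w = True
    w → q = True
Both conjuncts True, so the formula holds.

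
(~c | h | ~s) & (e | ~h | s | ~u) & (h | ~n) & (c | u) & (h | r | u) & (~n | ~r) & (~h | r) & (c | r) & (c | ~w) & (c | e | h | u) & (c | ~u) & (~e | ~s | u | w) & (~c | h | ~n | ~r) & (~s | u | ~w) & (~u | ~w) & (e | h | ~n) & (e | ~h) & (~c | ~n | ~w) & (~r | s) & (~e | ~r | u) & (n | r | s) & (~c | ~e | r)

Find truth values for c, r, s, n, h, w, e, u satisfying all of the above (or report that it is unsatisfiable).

c = True; r = True; s = True; n = False; h = True; w = False; e = True; u = True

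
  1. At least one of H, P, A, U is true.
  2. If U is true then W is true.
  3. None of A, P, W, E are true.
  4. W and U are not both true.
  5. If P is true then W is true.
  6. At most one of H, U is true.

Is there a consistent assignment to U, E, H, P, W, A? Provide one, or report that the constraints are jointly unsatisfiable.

U: False, E: False, H: True, P: False, W: False, A: False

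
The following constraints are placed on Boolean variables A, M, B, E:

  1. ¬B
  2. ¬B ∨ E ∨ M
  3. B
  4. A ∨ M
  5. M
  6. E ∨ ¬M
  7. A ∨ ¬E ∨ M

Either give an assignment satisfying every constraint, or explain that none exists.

UNSATISFIABLE

Case B = True:
  Clause (¬B) is falsified — contradiction.
Case B = False:
  Clause (B) is falsified — contradiction.
Both cases fail, so the formula is unsatisfiable.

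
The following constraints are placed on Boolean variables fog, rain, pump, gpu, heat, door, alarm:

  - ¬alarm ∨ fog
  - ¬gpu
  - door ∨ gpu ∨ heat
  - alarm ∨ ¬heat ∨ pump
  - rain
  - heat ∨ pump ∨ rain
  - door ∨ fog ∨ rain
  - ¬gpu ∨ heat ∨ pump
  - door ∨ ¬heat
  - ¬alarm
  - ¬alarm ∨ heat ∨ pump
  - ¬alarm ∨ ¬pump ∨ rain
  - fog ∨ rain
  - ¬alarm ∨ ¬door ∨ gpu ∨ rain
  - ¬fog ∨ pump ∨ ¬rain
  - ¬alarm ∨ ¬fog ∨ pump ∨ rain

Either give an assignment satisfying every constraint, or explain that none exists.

fog=T, rain=T, pump=T, gpu=F, heat=F, door=T, alarm=F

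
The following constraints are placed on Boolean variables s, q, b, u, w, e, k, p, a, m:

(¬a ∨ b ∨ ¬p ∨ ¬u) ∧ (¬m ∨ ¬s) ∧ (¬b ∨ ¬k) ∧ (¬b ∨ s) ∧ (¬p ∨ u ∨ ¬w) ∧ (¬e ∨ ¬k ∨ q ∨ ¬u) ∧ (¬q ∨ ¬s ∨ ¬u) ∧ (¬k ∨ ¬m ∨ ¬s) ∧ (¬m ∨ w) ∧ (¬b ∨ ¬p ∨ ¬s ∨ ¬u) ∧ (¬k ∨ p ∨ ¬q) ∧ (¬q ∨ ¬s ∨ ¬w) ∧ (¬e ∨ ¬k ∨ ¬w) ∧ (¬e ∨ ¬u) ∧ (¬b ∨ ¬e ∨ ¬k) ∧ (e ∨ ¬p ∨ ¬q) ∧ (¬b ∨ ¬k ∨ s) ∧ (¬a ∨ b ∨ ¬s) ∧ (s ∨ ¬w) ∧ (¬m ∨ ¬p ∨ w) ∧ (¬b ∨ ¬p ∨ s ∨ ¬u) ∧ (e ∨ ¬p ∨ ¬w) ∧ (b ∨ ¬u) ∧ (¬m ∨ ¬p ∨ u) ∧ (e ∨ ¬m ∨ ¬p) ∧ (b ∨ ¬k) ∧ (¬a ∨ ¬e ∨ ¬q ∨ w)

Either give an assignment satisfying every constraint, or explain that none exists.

s=T; q=F; b=T; u=F; w=F; e=F; k=F; p=T; a=T; m=F

Set s = True.
  then (¬m ∨ ¬s) forces m = False.
Set q = False.
Set b = True.
  then (¬b ∨ ¬k) forces k = False.
Set u = False.
Set w = False.
Set e = False.
Set p = True.
Set a = True.
All clauses satisfied.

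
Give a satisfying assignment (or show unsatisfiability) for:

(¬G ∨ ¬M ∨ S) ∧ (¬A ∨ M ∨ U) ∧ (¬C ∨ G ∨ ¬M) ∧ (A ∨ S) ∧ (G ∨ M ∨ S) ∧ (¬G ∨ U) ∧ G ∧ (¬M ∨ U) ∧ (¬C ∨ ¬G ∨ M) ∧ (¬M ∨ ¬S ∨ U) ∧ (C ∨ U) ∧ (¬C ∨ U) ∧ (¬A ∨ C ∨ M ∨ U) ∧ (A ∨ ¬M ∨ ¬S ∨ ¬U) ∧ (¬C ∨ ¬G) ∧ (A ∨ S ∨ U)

A: True, G: True, M: True, C: False, S: True, U: True

Unit clause (G) forces G = True.
In (¬C ∨ ¬G) only ¬C is left, so C = False.
In (¬G ∨ U) only U is left, so U = True.
Set A = True.
Set M = True.
  then (¬G ∨ ¬M ∨ S) forces S = True.
All clauses satisfied.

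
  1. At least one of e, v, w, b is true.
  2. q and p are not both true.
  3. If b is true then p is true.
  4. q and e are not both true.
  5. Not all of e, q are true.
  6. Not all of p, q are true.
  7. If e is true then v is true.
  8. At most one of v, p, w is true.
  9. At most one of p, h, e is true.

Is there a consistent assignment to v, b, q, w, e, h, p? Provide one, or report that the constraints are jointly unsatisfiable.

v=T; b=F; q=T; w=F; e=F; h=F; p=F

  (1) {e, v, w, b}: 1 true — at least one ✓
  (2) q=T, p=F — not both ✓
  (3) b=F ⇒ p: vacuous ✓
  (4) q=T, e=F — not both ✓
  (5) {e, q}: 1/2 true — not all ✓
  (6) {p, q}: 1/2 true — not all ✓
  (7) e=F ⇒ v: vacuous ✓
  (8) {v, p, w}: 1 true — at most one ✓
  (9) {p, h, e}: 0 true — at most one ✓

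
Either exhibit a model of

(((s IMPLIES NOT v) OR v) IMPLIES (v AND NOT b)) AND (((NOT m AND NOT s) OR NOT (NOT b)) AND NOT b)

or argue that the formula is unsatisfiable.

v=T, m=F, b=F, s=F

  ((s IMPLIES NOT v) OR v) IMPLIES (v AND NOT b) = True
    (s IMPLIES NOT v) OR v = True
      s IMPLIES NOT v = True
        NOT v = False
    v AND NOT b = True
      NOT b = True
  ((NOT m AND NOT s) OR NOT (NOT b)) AND NOT b = True
    (NOT m AND NOT s) OR NOT (NOT b) = True
      NOT m AND NOT s = True
        NOT m = True
        NOT s = True
      NOT (NOT b) = False
        NOT b = True
    NOT b = True
Both conjuncts True, so the formula holds.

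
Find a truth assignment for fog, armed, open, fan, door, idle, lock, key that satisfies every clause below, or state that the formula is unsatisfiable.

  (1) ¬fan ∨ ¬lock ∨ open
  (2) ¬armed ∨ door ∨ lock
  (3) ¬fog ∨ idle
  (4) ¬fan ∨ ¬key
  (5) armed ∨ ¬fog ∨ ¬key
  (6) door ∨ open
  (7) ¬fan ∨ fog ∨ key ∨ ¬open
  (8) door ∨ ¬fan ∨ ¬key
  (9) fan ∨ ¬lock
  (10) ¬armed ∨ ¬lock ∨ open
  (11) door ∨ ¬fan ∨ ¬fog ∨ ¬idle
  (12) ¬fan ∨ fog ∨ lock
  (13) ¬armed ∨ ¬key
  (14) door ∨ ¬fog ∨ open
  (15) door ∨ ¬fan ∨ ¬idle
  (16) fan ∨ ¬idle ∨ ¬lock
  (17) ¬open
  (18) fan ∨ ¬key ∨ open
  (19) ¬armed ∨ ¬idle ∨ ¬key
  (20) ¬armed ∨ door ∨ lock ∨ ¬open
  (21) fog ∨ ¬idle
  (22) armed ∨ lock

fog=T; armed=T; open=F; fan=T; door=T; idle=T; lock=F; key=F

Unit clause (¬open) forces open = False.
In (door ∨ open) only door is left, so door = True.
Set fog = True.
  then (¬fog ∨ idle) forces idle = True.
Try armed = False:
  (armed ∨ ¬fog ∨ ¬key) forces key = False.
  (armed ∨ lock) forces lock = True.
  (¬fan ∨ ¬lock ∨ open) forces fan = False.
  clause (fan ∨ ¬lock) is falsified — backtrack.
So armed = True.
  then (¬armed ∨ ¬lock ∨ open) forces lock = False.
  then (¬armed ∨ ¬key) forces key = False.
Set fan = True.
All clauses satisfied.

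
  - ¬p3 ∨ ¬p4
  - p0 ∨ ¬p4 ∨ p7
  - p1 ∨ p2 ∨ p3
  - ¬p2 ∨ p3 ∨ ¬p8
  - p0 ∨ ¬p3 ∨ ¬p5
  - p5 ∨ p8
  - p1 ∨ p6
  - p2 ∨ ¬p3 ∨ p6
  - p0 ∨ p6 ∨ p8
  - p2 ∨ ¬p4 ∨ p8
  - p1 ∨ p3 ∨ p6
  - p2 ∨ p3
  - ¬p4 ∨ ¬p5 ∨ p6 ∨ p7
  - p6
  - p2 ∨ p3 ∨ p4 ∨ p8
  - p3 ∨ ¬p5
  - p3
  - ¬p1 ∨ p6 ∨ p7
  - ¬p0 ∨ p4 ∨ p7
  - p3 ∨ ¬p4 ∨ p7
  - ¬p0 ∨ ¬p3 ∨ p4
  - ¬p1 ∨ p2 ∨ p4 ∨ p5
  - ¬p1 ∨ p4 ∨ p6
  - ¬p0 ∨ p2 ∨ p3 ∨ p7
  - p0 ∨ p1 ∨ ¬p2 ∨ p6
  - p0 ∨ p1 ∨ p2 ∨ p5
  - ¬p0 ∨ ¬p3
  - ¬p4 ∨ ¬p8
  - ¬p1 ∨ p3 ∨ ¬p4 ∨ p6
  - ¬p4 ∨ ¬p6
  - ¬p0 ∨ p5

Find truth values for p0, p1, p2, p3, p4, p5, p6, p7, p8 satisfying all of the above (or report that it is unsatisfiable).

Unit clause (p6) forces p6 = True.
Unit clause (p3) forces p3 = True.
In (¬p0 ∨ ¬p3) only ¬p0 is left, so p0 = False.
In (¬p4 ∨ ¬p6) only ¬p4 is left, so p4 = False.
In (p0 ∨ ¬p3 ∨ ¬p5) only ¬p5 is left, so p5 = False.
In (p5 ∨ p8) only p8 is left, so p8 = True.
Set p1 = False.
  then (p0 ∨ p1 ∨ p2 ∨ p5) forces p2 = True.
Set p7 = True.
All clauses satisfied.

p0 = False, p1 = False, p2 = True, p3 = True, p4 = False, p5 = False, p6 = True, p7 = True, p8 = True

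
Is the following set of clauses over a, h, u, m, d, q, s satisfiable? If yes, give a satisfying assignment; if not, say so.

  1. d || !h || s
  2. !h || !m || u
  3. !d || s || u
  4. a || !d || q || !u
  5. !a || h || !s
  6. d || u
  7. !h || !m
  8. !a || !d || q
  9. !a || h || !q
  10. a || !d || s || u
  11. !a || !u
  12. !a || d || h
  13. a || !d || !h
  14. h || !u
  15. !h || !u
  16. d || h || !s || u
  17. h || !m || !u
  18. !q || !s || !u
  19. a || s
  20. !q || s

a = False, h = False, u = False, m = True, d = True, q = True, s = True

Set a = False.
  then (a || s) forces s = True.
Try h = True:
  (!h || !m) forces m = False.
  (a || !d || !h) forces d = False.
  (d || u) forces u = True.
  clause (!h || !u) is falsified — backtrack.
So h = False.
  then (h || !u) forces u = False.
  then (d || h || !s || u) forces d = True.
Set m = True.
Set q = True.
All clauses satisfied.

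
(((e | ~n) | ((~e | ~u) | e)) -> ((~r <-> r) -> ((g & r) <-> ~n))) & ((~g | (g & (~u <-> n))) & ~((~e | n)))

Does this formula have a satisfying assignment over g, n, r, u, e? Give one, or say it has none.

g = True, n = False, r = True, u = True, e = True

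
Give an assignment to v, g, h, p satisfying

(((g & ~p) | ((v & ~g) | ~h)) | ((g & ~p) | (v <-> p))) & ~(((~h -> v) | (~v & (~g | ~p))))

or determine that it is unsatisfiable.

v = False; g = True; h = False; p = True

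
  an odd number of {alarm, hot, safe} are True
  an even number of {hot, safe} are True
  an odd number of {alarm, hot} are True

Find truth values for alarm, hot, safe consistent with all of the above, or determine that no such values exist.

alarm = True, hot = False, safe = False

{alarm, hot, safe}: 1 true → odd ✓
{hot, safe}: 0 true → even ✓
{alarm, hot}: 1 true → odd ✓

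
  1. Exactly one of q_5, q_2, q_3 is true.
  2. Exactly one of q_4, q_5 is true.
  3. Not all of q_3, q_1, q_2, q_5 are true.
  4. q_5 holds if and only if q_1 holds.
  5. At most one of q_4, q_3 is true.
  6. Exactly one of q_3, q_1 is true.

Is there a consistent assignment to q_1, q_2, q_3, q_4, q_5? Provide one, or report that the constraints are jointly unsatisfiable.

q_1=T, q_2=F, q_3=F, q_4=F, q_5=T

  (1) {q_5, q_2, q_3}: 1 true — exactly one ✓
  (2) {q_4, q_5}: 1 true — exactly one ✓
  (3) {q_3, q_1, q_2, q_5}: 2/4 true — not all ✓
  (4) q_5=T, q_1=T — same ✓
  (5) {q_4, q_3}: 0 true — at most one ✓
  (6) {q_3, q_1}: 1 true — exactly one ✓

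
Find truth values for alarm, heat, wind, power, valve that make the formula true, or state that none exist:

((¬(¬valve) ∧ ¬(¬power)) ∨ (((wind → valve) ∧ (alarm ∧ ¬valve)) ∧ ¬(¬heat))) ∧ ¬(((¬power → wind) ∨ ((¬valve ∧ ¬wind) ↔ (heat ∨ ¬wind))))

Unsatisfiable

Case wind = True: the conjunct ¬(((¬power → wind) ∨ ((¬valve ∧ ¬wind) ↔ (heat ∨ ¬wind)))) becomes ¬((True ∨ ¬heat)) = False.
Case wind = False: the formula simplifies to ((¬(¬valve) ∧ ¬(¬power)) ∨ ((alarm ∧ ¬valve) ∧ ¬(¬heat))) ∧ ¬((power ∨ ¬valve)).
  valve = True: simplifies to ¬(¬power) ∧ ¬power.
    power = True: the conjunct ¬power is False.
    power = False: the conjunct ¬(¬power) becomes ¬(¬False) = False.
  valve = False: the conjunct ¬((power ∨ ¬valve)) becomes ¬((power ∨ True)) = False.
Both cases fail — unsatisfiable.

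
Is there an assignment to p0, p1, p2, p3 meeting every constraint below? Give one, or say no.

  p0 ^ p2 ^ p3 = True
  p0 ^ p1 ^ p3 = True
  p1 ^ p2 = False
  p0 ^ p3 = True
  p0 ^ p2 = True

p0 = True, p1 = False, p2 = False, p3 = False

p0 ^ p2 ^ p3 = T ^ F ^ F = True ✓
p0 ^ p1 ^ p3 = T ^ F ^ F = True ✓
p1 ^ p2 = F ^ F = False ✓
p0 ^ p3 = T ^ F = True ✓
p0 ^ p2 = T ^ F = True ✓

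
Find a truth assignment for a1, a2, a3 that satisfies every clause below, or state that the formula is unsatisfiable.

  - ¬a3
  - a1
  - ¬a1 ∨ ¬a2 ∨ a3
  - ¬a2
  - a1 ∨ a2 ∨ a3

Unit clause (¬a3) forces a3 = False.
Unit clause (a1) forces a1 = True.
In (¬a1 ∨ ¬a2 ∨ a3) only ¬a2 is left, so a2 = False.
Check each clause:
  (¬a3): ¬a3 holds.
  (a1): a1 holds.
  (¬a1 ∨ ¬a2 ∨ a3): ¬a2 holds.
  (¬a2): ¬a2 holds.
  (a1 ∨ a2 ∨ a3): a1 holds.
All clauses satisfied.

a1 = True, a2 = False, a3 = False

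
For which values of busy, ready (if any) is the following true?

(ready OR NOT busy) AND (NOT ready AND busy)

The formula is unsatisfiable.

Case busy = True: the formula simplifies to ready AND NOT ready.
  ready = True: the conjunct NOT ready is False.
  ready = False: the conjunct ready is False.
Case busy = False: the conjunct busy is False.
Both cases fail — unsatisfiable.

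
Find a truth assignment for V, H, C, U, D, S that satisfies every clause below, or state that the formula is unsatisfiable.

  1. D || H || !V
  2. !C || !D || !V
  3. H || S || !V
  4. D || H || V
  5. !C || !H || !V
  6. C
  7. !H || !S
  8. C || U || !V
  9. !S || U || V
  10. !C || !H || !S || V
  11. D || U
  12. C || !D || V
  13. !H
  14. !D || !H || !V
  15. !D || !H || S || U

V = False, H = False, C = True, U = True, D = True, S = True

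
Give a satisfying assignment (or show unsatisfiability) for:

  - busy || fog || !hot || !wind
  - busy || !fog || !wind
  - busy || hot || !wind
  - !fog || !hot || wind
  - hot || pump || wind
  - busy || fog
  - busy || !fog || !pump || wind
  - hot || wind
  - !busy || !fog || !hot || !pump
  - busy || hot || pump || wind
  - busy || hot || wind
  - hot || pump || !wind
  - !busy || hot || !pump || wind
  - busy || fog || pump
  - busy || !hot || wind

busy: True, wind: True, pump: True, hot: True, fog: False

Try busy = False:
  (busy || fog) forces fog = True.
  (busy || !fog || !wind) forces wind = False.
  (!fog || !hot || wind) forces hot = False.
  clause (hot || wind) is falsified — backtrack.
So busy = True.
Set wind = True.
Set pump = True.
Set hot = True.
  then (!busy || !fog || !hot || !pump) forces fog = False.
All clauses satisfied.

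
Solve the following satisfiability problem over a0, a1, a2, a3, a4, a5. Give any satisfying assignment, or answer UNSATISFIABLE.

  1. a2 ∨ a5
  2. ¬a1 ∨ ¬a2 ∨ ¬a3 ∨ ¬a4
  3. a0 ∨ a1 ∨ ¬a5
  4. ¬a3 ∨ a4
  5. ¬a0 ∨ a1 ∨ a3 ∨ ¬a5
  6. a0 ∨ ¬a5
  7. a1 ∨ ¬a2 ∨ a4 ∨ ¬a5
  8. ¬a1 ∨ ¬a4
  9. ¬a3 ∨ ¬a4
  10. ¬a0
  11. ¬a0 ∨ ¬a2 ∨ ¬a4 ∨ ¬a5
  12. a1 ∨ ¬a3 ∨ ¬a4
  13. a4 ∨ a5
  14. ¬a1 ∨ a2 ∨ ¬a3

a0 = False, a1 = False, a2 = True, a3 = False, a4 = True, a5 = False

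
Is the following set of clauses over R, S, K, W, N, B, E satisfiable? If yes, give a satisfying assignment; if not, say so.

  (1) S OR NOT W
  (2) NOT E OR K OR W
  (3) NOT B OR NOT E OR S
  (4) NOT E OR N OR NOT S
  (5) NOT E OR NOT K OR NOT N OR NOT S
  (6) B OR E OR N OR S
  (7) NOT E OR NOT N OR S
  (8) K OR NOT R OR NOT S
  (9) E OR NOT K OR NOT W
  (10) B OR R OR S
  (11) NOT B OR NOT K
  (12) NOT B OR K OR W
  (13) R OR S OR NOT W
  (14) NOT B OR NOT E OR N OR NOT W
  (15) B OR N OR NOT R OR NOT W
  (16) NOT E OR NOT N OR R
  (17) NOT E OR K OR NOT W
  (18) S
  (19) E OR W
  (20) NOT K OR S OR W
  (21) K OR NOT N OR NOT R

Unit clause (S) forces S = True.
Set R = False.
Set K = False.
Try W = False:
  (NOT E OR K OR W) forces E = False.
  clause (E OR W) is falsified — backtrack.
So W = True.
  then (NOT E OR K OR NOT W) forces E = False.
Set N = True.
Set B = False.
All clauses satisfied.

R=F, S=T, K=F, W=T, N=T, B=F, E=F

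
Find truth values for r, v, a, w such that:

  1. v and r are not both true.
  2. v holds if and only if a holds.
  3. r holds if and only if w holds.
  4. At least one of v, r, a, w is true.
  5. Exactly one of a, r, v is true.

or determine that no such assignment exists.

r: True, v: False, a: False, w: True

  (1) v=F, r=T — not both ✓
  (2) v=F, a=F — same ✓
  (3) r=T, w=T — same ✓
  (4) {v, r, a, w}: 2 true — at least one ✓
  (5) {a, r, v}: 1 true — exactly one ✓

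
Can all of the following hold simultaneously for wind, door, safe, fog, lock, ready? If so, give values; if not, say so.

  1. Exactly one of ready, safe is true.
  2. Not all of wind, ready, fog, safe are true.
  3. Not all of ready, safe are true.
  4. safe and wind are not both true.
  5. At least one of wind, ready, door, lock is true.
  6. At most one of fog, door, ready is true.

wind=F, door=T, safe=T, fog=F, lock=F, ready=F

  (1) {ready, safe}: 1 true — exactly one ✓
  (2) {wind, ready, fog, safe}: 1/4 true — not all ✓
  (3) {ready, safe}: 1/2 true — not all ✓
  (4) safe=T, wind=F — not both ✓
  (5) {wind, ready, door, lock}: 1 true — at least one ✓
  (6) {fog, door, ready}: 1 true — at most one ✓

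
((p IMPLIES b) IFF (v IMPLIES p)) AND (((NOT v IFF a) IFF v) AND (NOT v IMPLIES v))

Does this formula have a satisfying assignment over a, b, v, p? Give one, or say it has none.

a: False, b: True, v: True, p: True

  (p IMPLIES b) IFF (v IMPLIES p) = True
    p IMPLIES b = True
    v IMPLIES p = True
  ((NOT v IFF a) IFF v) AND (NOT v IMPLIES v) = True
    (NOT v IFF a) IFF v = True
      NOT v IFF a = True
        NOT v = False
    NOT v IMPLIES v = True
      NOT v = False
Both conjuncts True, so the formula holds.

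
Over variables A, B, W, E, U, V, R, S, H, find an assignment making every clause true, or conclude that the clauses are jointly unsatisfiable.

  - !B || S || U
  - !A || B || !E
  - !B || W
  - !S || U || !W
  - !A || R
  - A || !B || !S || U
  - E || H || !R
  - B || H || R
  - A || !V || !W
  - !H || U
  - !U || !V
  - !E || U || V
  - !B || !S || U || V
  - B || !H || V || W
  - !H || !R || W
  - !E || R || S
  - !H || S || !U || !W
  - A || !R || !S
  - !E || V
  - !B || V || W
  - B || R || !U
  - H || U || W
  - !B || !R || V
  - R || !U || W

A = False, B = True, W = True, E = False, U = True, V = False, R = False, S = False, H = False

Set A = False.
Set B = True.
  then (!B || W) forces W = True.
  then (A || !V || !W) forces V = False.
  then (!E || V) forces E = False.
  then (!B || !R || V) forces R = False.
Try U = False:
  (!B || S || U) forces S = True.
  clause (!S || U || !W) is falsified — backtrack.
So U = True.
Set S = False.
  then (!H || S || !U || !W) forces H = False.
All clauses satisfied.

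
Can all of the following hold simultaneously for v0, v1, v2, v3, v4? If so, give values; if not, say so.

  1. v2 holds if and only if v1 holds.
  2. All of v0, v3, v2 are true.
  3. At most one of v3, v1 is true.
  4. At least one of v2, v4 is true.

UNSATISFIABLE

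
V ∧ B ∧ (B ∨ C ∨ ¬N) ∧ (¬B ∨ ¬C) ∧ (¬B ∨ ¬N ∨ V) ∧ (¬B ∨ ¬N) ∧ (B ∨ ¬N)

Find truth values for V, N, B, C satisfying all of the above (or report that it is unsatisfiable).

V: True, N: False, B: True, C: False

Unit clause (V) forces V = True.
Unit clause (B) forces B = True.
In (¬B ∨ ¬C) only ¬C is left, so C = False.
In (¬B ∨ ¬N) only ¬N is left, so N = False.
Check each clause:
  (V): V holds.
  (B): B holds.
  (B ∨ C ∨ ¬N): B holds.
  (¬B ∨ ¬C): ¬C holds.
  (¬B ∨ ¬N ∨ V): ¬N holds.
  (¬B ∨ ¬N): ¬N holds.
  (B ∨ ¬N): B holds.
All clauses satisfied.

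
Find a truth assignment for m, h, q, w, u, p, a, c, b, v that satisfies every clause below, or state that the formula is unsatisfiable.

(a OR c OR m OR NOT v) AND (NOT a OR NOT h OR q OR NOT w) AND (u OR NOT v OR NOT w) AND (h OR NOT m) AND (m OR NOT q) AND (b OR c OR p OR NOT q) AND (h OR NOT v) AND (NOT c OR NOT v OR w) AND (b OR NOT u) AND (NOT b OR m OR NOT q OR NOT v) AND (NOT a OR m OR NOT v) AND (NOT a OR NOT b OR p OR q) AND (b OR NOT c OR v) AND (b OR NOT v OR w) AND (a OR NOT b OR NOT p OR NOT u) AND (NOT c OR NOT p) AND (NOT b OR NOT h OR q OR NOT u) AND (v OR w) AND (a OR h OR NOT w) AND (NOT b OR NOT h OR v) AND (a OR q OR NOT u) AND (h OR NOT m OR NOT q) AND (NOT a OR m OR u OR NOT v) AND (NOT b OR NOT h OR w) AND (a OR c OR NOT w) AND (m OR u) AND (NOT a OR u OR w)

Set m = True.
  then (h OR NOT m) forces h = True.
Set q = True.
Try w = False:
  (v OR w) forces v = True.
  (NOT c OR NOT v OR w) forces c = False.
  (b OR NOT v OR w) forces b = True.
  clause (NOT b OR NOT h OR w) is falsified — backtrack.
So w = True.
Set u = True.
  then (b OR NOT u) forces b = True.
  then (NOT b OR NOT h OR v) forces v = True.
Set p = False.
Set a = True.
Set c = False.
All clauses satisfied.

m: True, h: True, q: True, w: True, u: True, p: False, a: True, c: False, b: True, v: True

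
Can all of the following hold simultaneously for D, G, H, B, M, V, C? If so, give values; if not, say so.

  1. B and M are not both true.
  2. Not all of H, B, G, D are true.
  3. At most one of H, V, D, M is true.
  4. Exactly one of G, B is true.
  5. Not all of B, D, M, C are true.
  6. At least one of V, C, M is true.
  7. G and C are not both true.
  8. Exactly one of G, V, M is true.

D=F; G=F; H=F; B=T; M=F; V=T; C=T

  (1) B=T, M=F — not both ✓
  (2) {H, B, G, D}: 1/4 true — not all ✓
  (3) {H, V, D, M}: 1 true — at most one ✓
  (4) {G, B}: 1 true — exactly one ✓
  (5) {B, D, M, C}: 2/4 true — not all ✓
  (6) {V, C, M}: 2 true — at least one ✓
  (7) G=F, C=T — not both ✓
  (8) {G, V, M}: 1 true — exactly one ✓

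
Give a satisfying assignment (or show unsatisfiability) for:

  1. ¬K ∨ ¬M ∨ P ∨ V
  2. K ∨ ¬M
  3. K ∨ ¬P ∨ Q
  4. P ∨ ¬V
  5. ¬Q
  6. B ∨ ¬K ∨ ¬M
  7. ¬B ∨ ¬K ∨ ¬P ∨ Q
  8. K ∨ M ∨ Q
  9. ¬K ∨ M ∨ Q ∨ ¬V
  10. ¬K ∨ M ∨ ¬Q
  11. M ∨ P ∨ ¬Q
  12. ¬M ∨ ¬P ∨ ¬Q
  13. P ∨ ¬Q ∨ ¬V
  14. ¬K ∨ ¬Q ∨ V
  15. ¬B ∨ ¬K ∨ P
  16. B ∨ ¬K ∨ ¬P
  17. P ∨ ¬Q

Unit clause (¬Q) forces Q = False.
Set B = False.
Try V = True:
  (P ∨ ¬V) forces P = True.
  (K ∨ ¬P ∨ Q) forces K = True.
  clause (B ∨ ¬K ∨ ¬P) is falsified — backtrack.
So V = False.
Try K = False:
  (K ∨ ¬M) forces M = False.
  clause (K ∨ M ∨ Q) is falsified — backtrack.
So K = True.
  then (B ∨ ¬K ∨ ¬M) forces M = False.
  then (B ∨ ¬K ∨ ¬P) forces P = False.
All clauses satisfied.

B = False, Q = False, V = False, K = True, M = False, P = False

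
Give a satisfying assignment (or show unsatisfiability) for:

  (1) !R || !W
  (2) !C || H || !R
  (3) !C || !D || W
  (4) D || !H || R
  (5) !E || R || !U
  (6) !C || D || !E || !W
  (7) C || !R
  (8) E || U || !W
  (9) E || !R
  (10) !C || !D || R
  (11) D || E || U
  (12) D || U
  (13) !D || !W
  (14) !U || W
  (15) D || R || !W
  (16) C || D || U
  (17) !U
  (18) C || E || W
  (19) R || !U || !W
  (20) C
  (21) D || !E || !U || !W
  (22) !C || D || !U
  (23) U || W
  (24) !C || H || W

No satisfying assignment exists.

Case U = True:
  Clause (!U) is falsified — contradiction.
Case U = False:
  (D || U) forces D = True.
  (!D || !W) forces W = False.
  Clause (U || W) is falsified — contradiction.
Both cases fail, so the formula is unsatisfiable.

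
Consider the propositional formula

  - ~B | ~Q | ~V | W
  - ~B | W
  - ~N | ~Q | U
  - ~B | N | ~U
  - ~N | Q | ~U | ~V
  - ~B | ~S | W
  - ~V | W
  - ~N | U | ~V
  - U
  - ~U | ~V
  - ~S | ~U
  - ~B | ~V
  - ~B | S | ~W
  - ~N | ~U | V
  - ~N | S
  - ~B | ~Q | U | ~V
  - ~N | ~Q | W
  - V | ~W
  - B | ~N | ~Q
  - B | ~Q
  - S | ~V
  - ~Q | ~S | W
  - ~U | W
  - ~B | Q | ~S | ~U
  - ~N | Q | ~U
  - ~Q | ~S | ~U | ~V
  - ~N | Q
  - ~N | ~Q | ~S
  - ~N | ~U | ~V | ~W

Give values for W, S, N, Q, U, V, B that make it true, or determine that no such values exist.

Case W = True:
  (U) forces U = True.
  (~U | ~V) forces V = False.
  Clause (V | ~W) is falsified — contradiction.
Case W = False:
  (~B | W) forces B = False.
  (~V | W) forces V = False.
  (U) forces U = True.
  Clause (~U | W) is falsified — contradiction.
Both cases fail, so the formula is unsatisfiable.

No satisfying assignment exists.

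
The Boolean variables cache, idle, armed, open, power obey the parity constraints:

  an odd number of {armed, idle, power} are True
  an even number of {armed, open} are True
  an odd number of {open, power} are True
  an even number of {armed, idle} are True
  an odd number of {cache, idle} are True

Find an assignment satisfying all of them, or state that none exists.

cache: True; idle: False; armed: False; open: False; power: True

{armed, idle, power}: 1 true → odd ✓
{armed, open}: 0 true → even ✓
{open, power}: 1 true → odd ✓
{armed, idle}: 0 true → even ✓
{cache, idle}: 1 true → odd ✓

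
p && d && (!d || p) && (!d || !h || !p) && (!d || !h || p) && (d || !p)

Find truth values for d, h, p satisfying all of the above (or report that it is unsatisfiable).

d: True, h: False, p: True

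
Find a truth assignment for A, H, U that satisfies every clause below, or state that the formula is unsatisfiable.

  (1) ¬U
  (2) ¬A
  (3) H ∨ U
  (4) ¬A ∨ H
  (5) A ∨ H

Unit clause (¬U) forces U = False.
Unit clause (¬A) forces A = False.
In (H ∨ U) only H is left, so H = True.
All clauses satisfied.

A = False, H = True, U = False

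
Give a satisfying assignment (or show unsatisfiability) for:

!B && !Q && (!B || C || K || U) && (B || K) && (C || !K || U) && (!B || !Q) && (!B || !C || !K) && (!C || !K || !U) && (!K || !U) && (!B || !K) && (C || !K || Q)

K = True, U = False, B = False, C = True, Q = False

Unit clause (!B) forces B = False.
Unit clause (!Q) forces Q = False.
In (B || K) only K is left, so K = True.
In (!K || !U) only !U is left, so U = False.
In (C || !K || Q) only C is left, so C = True.
All clauses satisfied.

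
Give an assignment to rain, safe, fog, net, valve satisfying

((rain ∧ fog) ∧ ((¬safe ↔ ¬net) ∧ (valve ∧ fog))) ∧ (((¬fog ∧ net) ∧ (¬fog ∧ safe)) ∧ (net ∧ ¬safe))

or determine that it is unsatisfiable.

Case safe = True: the conjunct ¬safe is False.
Case safe = False: the conjunct safe is False.
Both cases fail — unsatisfiable.

Unsatisfiable — no assignment works.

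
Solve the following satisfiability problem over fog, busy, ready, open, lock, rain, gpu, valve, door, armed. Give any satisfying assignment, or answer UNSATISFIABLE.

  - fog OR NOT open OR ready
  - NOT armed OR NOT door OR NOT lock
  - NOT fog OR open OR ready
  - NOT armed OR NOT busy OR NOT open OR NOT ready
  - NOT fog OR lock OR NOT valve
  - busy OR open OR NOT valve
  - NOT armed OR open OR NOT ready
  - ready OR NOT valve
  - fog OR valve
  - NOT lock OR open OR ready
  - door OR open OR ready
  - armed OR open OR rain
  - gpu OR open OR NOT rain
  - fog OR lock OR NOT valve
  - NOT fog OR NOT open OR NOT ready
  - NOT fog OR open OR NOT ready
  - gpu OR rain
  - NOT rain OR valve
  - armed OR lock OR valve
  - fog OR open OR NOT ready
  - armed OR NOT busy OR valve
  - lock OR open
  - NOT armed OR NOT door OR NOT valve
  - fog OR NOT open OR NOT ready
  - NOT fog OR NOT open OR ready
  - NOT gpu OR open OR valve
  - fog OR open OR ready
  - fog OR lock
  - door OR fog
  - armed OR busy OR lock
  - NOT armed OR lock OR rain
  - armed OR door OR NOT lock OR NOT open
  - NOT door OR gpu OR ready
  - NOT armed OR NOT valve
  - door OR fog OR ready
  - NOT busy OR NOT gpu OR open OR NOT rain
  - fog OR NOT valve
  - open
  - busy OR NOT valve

The formula is unsatisfiable.

Case fog = True:
  (open) forces open = True.
  (NOT fog OR NOT open OR NOT ready) forces ready = False.
  Clause (NOT fog OR NOT open OR ready) is falsified — contradiction.
Case fog = False:
  (fog OR valve) forces valve = True.
  Clause (fog OR NOT valve) is falsified — contradiction.
Both cases fail, so the formula is unsatisfiable.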